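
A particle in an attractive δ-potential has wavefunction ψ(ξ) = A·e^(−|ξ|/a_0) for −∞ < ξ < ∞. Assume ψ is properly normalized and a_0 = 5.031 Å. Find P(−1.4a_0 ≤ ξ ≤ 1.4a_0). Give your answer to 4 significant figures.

The probability is P = ∫ |ψ|² dξ over [−1.4a_0, 1.4a_0].
Since A² = 1/(a_0), this is the region integral divided by the full normalization integral.
Both integrals are even about ξ = 0, so only the ξ ≥ 0 halves are needed (the factors of 2 cancel). In terms of u = ξ/a_0 (A² and the length scale cancel between numerator and denominator), P = [∫_{0}^{1.4} e^(-2·u) du] / [∫_{0}^{∞} e^(-2·u) du].
An antiderivative of e^(-2·u) is -e^(-2·u)/2; evaluating from 0 to 1.4 gives 1/2 - e^(-14/5)/2, while the full integral is 1/2.
This works out to P = 0.93919.

P ≈ 0.9392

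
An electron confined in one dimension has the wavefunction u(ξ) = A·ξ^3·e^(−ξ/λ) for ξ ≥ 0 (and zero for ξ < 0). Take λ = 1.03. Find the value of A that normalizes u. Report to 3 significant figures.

A ≈ 0.380

Require ∫ |u|² dξ = 1 over the whole domain.
The integral (without the A² prefactor) comes out to 45·λ^7/8.
So A² = (45·λ^7/8)^(−1).
With λ = 1.03: A² = 0.1445 and A = 0.3802.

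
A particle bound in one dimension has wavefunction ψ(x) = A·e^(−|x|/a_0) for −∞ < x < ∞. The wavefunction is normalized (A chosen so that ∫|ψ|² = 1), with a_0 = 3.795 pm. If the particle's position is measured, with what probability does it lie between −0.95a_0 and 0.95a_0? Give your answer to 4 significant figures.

The probability is P = ∫ |ψ|² dx over [−0.95a_0, 0.95a_0].
The normalization integral ∫|ψ|²dx over the whole domain equals a_0·A², and A² cancels in the ratio.
Both integrals are even about x = 0, so only the x ≥ 0 halves are needed (the factors of 2 cancel). Substituting u = x/a_0, A² and the length scale cancel in the ratio: P = ∫_{0}^{0.95} e^(-2·u) du / ∫_{0}^{∞} e^(-2·u) du.
Using ∫ e^(-2·u) du = -e^(-2·u)/2, the numerator is 1/2 - e^(-19/10)/2 and the denominator is 1/2.
The result is P = 0.85043.

P ≈ 0.8504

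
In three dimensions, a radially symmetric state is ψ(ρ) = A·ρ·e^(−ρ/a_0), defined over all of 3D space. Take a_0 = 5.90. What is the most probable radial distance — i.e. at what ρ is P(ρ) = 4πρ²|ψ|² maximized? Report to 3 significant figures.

Differentiate P(ρ) = 4πρ²|ψ|² with respect to ρ and set to zero.
This gives ρ = 2·a_0.
With a_0 = 5.90, the most probable radial distance is 11.80.

ρ ≈ 11.8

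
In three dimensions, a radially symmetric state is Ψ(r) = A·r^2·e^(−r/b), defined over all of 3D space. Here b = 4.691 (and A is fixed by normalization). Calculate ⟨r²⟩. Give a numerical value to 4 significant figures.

The expectation value is the |Ψ|²-weighted average of r^2: ∫ r^2|Ψ|² 4πr² dr.
The ratio of the moment integral to the normalization integral gives ⟨r²⟩ = 14·b^2.
Putting b = 4.691 gives 308.08.

⟨r^2⟩ ≈ 308.1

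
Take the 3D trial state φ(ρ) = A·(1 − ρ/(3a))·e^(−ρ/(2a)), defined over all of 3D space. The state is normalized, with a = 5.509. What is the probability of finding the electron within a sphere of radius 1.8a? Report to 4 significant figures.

Integrate the radial probability density 4πρ²|φ|² over ρ ≤ 1.8a.
Normalization gives A² = 1/(8·π·a^3/3).
Substituting u = ρ/a, A², 4π and the length scale all cancel in the ratio: P = ∫_{0}^{1.8} u^2·(1 - u/3)^2·e^(-u) du / ∫_{0}^{∞} u^2·(1 - u/3)^2·e^(-u) du.
With ∫ u^2·(1 - u/3)^2·e^(-u) du = (-u^4 + 2·u^3 - 3·u^2 - 6·u - 6)·e^(-u)/9 + C, the region integral is 2/3 - 5282·e^(-9/5)/1875 and the full one is 2/3.
This evaluates to P = 0.30151.

P ≈ 0.3015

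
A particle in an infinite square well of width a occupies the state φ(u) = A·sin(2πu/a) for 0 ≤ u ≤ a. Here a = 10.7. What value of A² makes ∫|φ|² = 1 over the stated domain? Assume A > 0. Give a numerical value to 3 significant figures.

A^2 ≈ 0.187

Require ∫ |φ|² du = 1 over the whole domain.
The integral (without the A² prefactor) comes out to a/2.
Plugging in a = 10.7 yields A = 0.4323.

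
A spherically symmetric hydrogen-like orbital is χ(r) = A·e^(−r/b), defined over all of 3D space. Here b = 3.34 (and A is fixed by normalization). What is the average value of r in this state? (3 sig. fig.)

⟨r⟩ ≈ 5.01

By definition ⟨r⟩ = ∫ r |χ(r)|² 4πr² dr.
Since the A² factors cancel between numerator and denominator, ⟨r⟩ = 3·b/2.
Putting b = 3.34 gives 5.010.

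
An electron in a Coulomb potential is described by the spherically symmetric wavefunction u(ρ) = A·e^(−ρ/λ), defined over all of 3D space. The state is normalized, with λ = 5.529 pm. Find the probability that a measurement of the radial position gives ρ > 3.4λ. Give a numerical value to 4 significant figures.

P ≈ 0.03444

P = ∫ |u|² 4πρ² dρ over ρ > 3.4λ.
The full normalization integral is A²·[π·λ^3] = 1, fixing A².
Let t = ρ/λ; then A², 4π and the length scale all cancel, so P = ∫_{3.4}^{∞} t^2·e^(-2·t) dt ÷ ∫_{0}^{∞} t^2·e^(-2·t) dt.
With ∫ t^2·e^(-2·t) dt = -(2·t^2 + 2·t + 1)·e^(-2·t)/4 + C, the region integral is 773·e^(-34/5)/100 and the full one is 1/4.
Taking the ratio yields P = 0.034438.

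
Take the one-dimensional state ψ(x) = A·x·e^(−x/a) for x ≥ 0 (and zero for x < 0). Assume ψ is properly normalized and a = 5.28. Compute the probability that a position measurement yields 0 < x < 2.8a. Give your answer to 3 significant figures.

The probability is P = ∫ |ψ|² dx over [0, 2.8a].
With A² fixed by ∫|ψ|² = 1, i.e. A² = (a^3/4)^(−1), substitute and integrate.
Let u = x/a; then A² and the length scale cancel, so P = ∫_{0}^{2.8} u^2·e^(-2·u) du ÷ ∫_{0}^{∞} u^2·e^(-2·u) du.
Using ∫ u^2·e^(-2·u) du = -(2·u^2 + 2·u + 1)·e^(-2·u)/4, the numerator is 1/4 - 557·e^(-28/5)/100 and the denominator is 1/4.
This works out to P = 0.9176.

P ≈ 0.918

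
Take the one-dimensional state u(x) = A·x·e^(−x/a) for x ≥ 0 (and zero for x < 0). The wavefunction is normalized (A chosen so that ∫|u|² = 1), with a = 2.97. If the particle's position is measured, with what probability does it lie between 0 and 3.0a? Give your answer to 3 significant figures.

P = ∫_{0}^{3.0a} |u(x)|² dx.
Since A² = 1/(a^3/4), this is the region integral divided by the full normalization integral.
In terms of t = x/a (A² and the length scale cancel between numerator and denominator), P = [∫_{0}^{3.0} t^2·e^(-2·t) dt] / [∫_{0}^{∞} t^2·e^(-2·t) dt].
An antiderivative of t^2·e^(-2·t) is -(2·t^2 + 2·t + 1)·e^(-2·t)/4; evaluating from 0 to 3.0 gives 1/4 - 25·e^(-6)/4, while the full integral is 1/4.
This works out to P = 0.9380.

P ≈ 0.938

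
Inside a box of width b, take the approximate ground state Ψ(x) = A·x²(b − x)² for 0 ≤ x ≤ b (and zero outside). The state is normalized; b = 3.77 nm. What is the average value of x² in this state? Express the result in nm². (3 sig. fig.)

⟨x^2⟩ ≈ 3.88 nm^2

By definition ⟨x²⟩ = ∫ x^2 |Ψ(x)|² dx.
Expanding the polynomial and integrating term by term, since the A² factors cancel between numerator and denominator, ⟨x²⟩ = 3·b^2/11.
Putting b = 3.77 gives 3.876.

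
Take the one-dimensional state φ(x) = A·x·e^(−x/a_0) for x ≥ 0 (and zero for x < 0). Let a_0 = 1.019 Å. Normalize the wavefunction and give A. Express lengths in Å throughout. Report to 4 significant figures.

A ≈ 1.944 Å^(-3/2)

The normalization condition is ∫|φ|² dx = 1 from 0 to ∞.
Carrying out the integral gives A² · a_0^3/4.
So A² = (a_0^3/4)^(−1).
Plugging in a_0 = 1.019 yields A = 1.9443.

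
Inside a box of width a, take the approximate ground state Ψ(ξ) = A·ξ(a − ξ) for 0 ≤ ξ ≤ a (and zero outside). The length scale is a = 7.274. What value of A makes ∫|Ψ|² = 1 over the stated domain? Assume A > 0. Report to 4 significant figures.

The normalization condition is ∫|Ψ|² dξ = 1 from 0 to a.
Carrying out the integral gives A² · a^5/30.
With a = 7.274: A² = 0.0014732 and A = 0.038382.

A ≈ 0.03838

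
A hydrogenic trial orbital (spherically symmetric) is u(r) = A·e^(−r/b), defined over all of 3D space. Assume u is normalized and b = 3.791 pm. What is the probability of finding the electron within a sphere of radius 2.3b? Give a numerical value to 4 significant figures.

Integrate the radial probability density 4πr²|u|² over r ≤ 2.3b.
The full normalization integral is A²·[π·b^3] = 1, fixing A².
Substituting t = r/b, A², 4π and the length scale all cancel in the ratio: P = ∫_{0}^{2.3} t^2·e^(-2·t) dt / ∫_{0}^{∞} t^2·e^(-2·t) dt.
Using ∫ t^2·e^(-2·t) dt = -(2·t^2 + 2·t + 1)·e^(-2·t)/4, the numerator is 1/4 - 809·e^(-23/5)/200 and the denominator is 1/4.
This evaluates to P = 0.83736.

P ≈ 0.8374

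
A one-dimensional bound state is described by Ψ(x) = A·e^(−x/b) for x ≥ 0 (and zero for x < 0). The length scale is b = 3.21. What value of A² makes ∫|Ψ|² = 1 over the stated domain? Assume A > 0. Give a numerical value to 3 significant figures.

Require ∫ |Ψ|² dx = 1 over the whole domain.
Carrying out the integral gives A² · b/2.
Setting this equal to 1 gives A² = 1/(b/2).
Substituting b = 3.21 gives A² = 0.6231, so A = 0.7893.

A^2 ≈ 0.623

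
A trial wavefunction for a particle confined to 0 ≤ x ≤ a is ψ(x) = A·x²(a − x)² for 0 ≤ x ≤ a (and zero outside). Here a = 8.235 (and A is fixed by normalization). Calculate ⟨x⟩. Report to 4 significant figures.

⟨x⟩ ≈ 4.118

⟨x⟩ = ∫ x |ψ|² dx over the full domain.
The ratio of the moment integral to the normalization integral gives ⟨x⟩ = a/2.
Putting a = 8.235 gives 4.1175.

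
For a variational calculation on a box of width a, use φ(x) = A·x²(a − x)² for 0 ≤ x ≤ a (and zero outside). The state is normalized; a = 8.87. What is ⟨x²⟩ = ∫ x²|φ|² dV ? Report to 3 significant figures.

⟨x^2⟩ ≈ 21.5

The expectation value is the |φ|²-weighted average of x^2: ∫ x^2|φ|² dx.
Expanding the polynomial and integrating term by term, the ratio of the moment integral to the normalization integral gives ⟨x²⟩ = 3·a^2/11.
With a = 8.87, ⟨x^2⟩ = 21.46.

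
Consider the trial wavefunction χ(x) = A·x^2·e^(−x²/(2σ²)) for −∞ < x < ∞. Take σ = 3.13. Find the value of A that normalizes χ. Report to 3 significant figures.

A ≈ 0.0500

Require ∫ |χ|² dx = 1 over the whole domain.
With χ = A·x^2·e^(−x²/(2σ²)), the integral evaluates to A²·[3·√(π)·σ^5/4].
Hence A² = 1/[3·√(π)·σ^5/4].
Plugging in σ = 3.13 yields A = 0.05004.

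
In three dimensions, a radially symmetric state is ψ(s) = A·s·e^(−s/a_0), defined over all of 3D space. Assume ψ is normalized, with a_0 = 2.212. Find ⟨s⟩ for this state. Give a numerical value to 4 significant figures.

By definition ⟨s⟩ = ∫ s |ψ(s)|² 4πs² ds.
Using ∫₀^∞ sⁿ e^(−αs) ds = n!/αⁿ⁺¹, evaluating both integrals, ⟨s⟩ = 5·a_0/2.
Putting a_0 = 2.212 gives 5.5300.

⟨s⟩ ≈ 5.530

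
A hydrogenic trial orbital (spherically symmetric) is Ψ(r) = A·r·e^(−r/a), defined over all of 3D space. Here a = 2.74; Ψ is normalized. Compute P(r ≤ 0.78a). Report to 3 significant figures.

P ≈ 0.0215

P = ∫ |Ψ|² 4πr² dr over r ≤ 0.78a.
Normalization gives A² = 1/(3·π·a^5).
Substituting u = r/a, A², 4π and the length scale all cancel in the ratio: P = ∫_{0}^{0.78} u^4·e^(-2·u) du / ∫_{0}^{∞} u^4·e^(-2·u) du.
An antiderivative of u^4·e^(-2·u) is -(u^4/2 + u^3 + 3·u^2/2 + 3·u/2 + 3/4)·e^(-2·u); evaluating from 0 to 0.78 gives ≈ 0.016157, while the full integral is 3/4.
Taking the ratio yields P = 0.02154.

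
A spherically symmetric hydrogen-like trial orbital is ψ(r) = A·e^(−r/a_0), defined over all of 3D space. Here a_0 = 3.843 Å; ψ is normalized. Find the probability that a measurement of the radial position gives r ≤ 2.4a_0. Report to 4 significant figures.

With dV = 4πr²dr, the probability is ∫|ψ|² dV over r ≤ 2.4a_0.
Normalization gives A² = 1/(π·a_0^3).
In terms of u = r/a_0 (A², 4π and the length scale all cancel between numerator and denominator), P = [∫_{0}^{2.4} u^2·e^(-2·u) du] / [∫_{0}^{∞} u^2·e^(-2·u) du].
With ∫ u^2·e^(-2·u) du = -(2·u^2 + 2·u + 1)·e^(-2·u)/4 + C, the region integral is 1/4 - 433·e^(-24/5)/100 and the full one is 1/4.
The region integral divided by the full integral gives P = 0.85746.

P ≈ 0.8575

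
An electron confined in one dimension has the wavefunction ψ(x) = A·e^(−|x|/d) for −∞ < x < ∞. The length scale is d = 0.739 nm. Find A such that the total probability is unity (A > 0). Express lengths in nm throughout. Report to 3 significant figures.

The normalization condition is ∫|ψ|² dx = 1 from −∞ to ∞.
Using ∫₀^∞ xⁿ e^(−αx) dx = n!/αⁿ⁺¹, the integral (without the A² prefactor) comes out to d.
Hence A² = 1/[d].
Substituting d = 0.739 gives A² = 1.353, so A = 1.163.

A ≈ 1.16 nm^(-1/2)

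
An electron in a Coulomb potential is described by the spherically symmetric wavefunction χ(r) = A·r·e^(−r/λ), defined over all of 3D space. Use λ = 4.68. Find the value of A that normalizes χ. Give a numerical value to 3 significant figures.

We need A² ∫|f|² 4πr² dr = 1, taking the integral from 0 to ∞.
The angular integral contributes 4π, leaving ∫₀^∞ r²|χ|² dr.
With ∫₀^∞ r^4 e^(−αr) dr = 4!/α^5, ∫|χ|² 4πr² dr = A²·(3·π·λ^5).
Hence A² = 1/[3·π·λ^5].
Plugging in λ = 4.68 yields A = 0.006875.

A ≈ 0.00687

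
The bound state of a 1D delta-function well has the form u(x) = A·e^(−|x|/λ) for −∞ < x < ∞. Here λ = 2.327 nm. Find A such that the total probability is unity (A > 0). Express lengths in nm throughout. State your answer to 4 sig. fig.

The normalization condition is ∫|u|² dx = 1 from −∞ to ∞.
The integral (without the A² prefactor) comes out to λ.
Substituting λ = 2.327 gives A² = 0.42974, so A = 0.65554.

A ≈ 0.6555 nm^(-1/2)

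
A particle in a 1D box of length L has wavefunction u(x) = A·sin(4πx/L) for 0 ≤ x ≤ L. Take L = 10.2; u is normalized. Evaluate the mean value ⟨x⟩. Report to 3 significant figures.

The expectation value is the |u|²-weighted average of x: ∫ x|u|² dx.
With ∫₀^L sin²(nπx/L) dx = L/2, the ratio of the moment integral to the normalization integral gives ⟨x⟩ = L/2.
With L = 10.2, ⟨x⟩ = 5.100.

⟨x⟩ ≈ 5.10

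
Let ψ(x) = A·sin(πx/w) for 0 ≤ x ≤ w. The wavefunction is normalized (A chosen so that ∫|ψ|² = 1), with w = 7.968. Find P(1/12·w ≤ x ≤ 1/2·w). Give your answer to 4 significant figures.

P = ∫_{1/12·w}^{1/2·w} |ψ(x)|² dx.
With A² fixed by ∫|ψ|² = 1, i.e. A² = (w/2)^(−1), substitute and integrate.
Let u = x/w; then A² and the length scale cancel, so P = ∫_{1/12}^{1/2} sin(π·u)^2 du ÷ ∫_{0}^{1} sin(π·u)^2 du.
With ∫ sin(π·u)^2 du = u/2 - sin(2·π·u)/(4·π) + C, the region integral is 1/(8·π) + 5/24 and the full one is 1/2.
The result is P = (3 + 5·π)/(12·π).

P ≈ 0.4962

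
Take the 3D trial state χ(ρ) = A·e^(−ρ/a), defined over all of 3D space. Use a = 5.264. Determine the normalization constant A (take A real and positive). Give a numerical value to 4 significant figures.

A ≈ 0.04671

Normalization requires ∫|χ|² 4πρ² dρ = 1, integrated from 0 to ∞.
(Spherical symmetry: dV = 4πρ² dρ.)
∫|χ|² 4πρ² dρ = A²·(π·a^3).
So A² = (π·a^3)^(−1).
Plugging in a = 5.264 yields A = 0.046714.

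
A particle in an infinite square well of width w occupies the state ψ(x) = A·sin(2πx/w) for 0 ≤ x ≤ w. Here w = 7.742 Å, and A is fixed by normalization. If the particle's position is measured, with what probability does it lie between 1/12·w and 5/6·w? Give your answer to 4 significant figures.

|ψ|² is the probability density, so P = ∫_{1/12·w}^{5/6·w} |ψ|² dx.
The normalization integral ∫|ψ|²dx over the whole domain equals w/2·A², and A² cancels in the ratio.
Substituting u = x/w, A² and the length scale cancel in the ratio: P = ∫_{1/12}^{5/6} sin(2·π·u)^2 du / ∫_{0}^{1} sin(2·π·u)^2 du.
With ∫ sin(2·π·u)^2 du = u/2 - sin(4·π·u)/(8·π) + C, the region integral is √(3)/(8·π) + 3/8 and the full one is 1/2.
Evaluating gives P = (√(3) + 3·π)/(4·π).

P ≈ 0.8878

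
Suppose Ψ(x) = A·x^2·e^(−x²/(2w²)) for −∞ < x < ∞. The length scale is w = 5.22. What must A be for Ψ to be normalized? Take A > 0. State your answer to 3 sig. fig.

A ≈ 0.0139

Require ∫ |Ψ|² dx = 1 over the whole domain.
With Ψ = A·x^2·e^(−x²/(2w²)), the integral evaluates to A²·[3·√(π)·w^5/4].
So A² = (3·√(π)·w^5/4)^(−1).
Plugging in w = 5.22 yields A = 0.01393.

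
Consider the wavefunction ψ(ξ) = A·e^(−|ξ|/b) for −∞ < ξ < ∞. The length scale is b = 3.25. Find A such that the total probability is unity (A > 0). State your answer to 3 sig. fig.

The normalization condition is ∫|ψ|² dξ = 1 from −∞ to ∞.
∫|ψ|² dξ = A²·(b).
Hence A² = 1/[b].
With b = 3.25: A² = 0.3077 and A = 0.5547.

A ≈ 0.555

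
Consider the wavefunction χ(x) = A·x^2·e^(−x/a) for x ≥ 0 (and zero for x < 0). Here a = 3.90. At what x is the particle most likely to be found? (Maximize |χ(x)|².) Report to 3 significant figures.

x ≈ 7.80

The maximum of |χ(x)|² occurs where its derivative vanishes.
This gives x = 2·a.
With a = 3.90, the most probable position is 7.800.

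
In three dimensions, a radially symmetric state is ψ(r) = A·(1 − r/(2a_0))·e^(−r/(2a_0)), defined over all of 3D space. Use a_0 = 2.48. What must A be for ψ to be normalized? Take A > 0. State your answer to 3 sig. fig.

A ≈ 0.0511

The normalization condition is ∫|ψ|² 4πr² dr = 1 from 0 to ∞.
The integral (without the A² prefactor) comes out to 8·π·a_0^3.
With a_0 = 2.48: A² = 0.002609 and A = 0.05107.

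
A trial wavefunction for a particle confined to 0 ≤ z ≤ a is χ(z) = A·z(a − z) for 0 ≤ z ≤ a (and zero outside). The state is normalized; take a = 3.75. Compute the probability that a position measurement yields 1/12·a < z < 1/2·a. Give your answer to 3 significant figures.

P ≈ 0.495

|χ|² is the probability density, so P = ∫_{1/12·a}^{1/2·a} |χ|² dz.
The normalization integral ∫|χ|²dz over the whole domain equals a^5/30·A², and A² cancels in the ratio.
In terms of u = z/a (A² and the length scale cancel between numerator and denominator), P = [∫_{1/12}^{1/2} u^2·(1 - u)^2 du] / [∫_{0}^{1} u^2·(1 - u)^2 du].
With ∫ u^2·(1 - u)^2 du = u^3·(6·u^2 - 15·u + 10)/30 + C, the region integral is ≈ 0.016497 and the full one is 1/30.
This works out to P = 0.4949.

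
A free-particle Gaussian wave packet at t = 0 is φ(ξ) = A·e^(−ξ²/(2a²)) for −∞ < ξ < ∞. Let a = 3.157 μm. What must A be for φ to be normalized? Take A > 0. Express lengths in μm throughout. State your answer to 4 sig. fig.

Normalization requires ∫|φ|² dξ = 1, integrated from −∞ to ∞.
∫|φ|² dξ = A²·(√(π)·a).
Setting this equal to 1 gives A² = 1/(√(π)·a).
Substituting a = 3.157 gives A² = 0.17871, so A = 0.42274.

A ≈ 0.4227 μm^(-1/2)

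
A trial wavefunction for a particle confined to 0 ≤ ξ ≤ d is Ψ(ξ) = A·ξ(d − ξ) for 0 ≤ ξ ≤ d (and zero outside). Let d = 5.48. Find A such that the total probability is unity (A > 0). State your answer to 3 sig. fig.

A ≈ 0.0779

Require ∫ |Ψ|² dξ = 1 over the whole domain.
∫|Ψ|² dξ = A²·(d^5/30).
Substituting d = 5.48 gives A² = 0.006070, so A = 0.07791.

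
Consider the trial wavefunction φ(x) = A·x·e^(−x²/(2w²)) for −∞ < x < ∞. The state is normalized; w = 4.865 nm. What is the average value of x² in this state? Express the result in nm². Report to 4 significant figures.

The expectation value is the |φ|²-weighted average of x^2: ∫ x^2|φ|² dx.
With ∫_{−∞}^{∞} x^(2m) e^(−αx²) dx = (2m−1)!!·√π / (2^m α^(m+1/2)), the ratio of the moment integral to the normalization integral gives ⟨x²⟩ = 3·w^2/2.
Putting w = 4.865 gives 35.502.

⟨x^2⟩ ≈ 35.50 nm^2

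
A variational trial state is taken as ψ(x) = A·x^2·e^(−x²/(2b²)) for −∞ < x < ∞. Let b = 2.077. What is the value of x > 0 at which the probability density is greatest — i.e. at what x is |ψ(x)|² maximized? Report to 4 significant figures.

The maximum of |ψ(x)|² occurs where its derivative vanishes.
Solving yields x = √(2)·b.
With b = 2.077, the value of x > 0 at which the probability density is greatest is 2.9373.

x ≈ 2.937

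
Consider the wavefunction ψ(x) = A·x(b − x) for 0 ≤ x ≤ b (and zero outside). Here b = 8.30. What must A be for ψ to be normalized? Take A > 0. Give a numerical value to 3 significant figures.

A ≈ 0.0276

Normalization requires ∫|ψ|² dx = 1, integrated from 0 to b.
Expanding the polynomial and integrating term by term, ∫|ψ|² dx = A²·(b^5/30).
With b = 8.30: A² = 0.0007616 and A = 0.02760.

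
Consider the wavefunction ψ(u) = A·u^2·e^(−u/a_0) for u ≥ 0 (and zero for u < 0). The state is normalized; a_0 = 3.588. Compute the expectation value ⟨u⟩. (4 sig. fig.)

⟨u⟩ = ∫ u |ψ|² du over the full domain.
Evaluating both integrals, ⟨u⟩ = 5·a_0/2.
Putting a_0 = 3.588 gives 8.9700.

⟨u⟩ ≈ 8.970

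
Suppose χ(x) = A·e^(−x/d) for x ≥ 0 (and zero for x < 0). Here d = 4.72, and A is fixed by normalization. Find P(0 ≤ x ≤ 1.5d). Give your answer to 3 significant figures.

P ≈ 0.950

P = ∫_{0}^{1.5d} |χ(x)|² dx.
Since A² = 1/(d/2), this is the region integral divided by the full normalization integral.
In terms of u = x/d (A² and the length scale cancel between numerator and denominator), P = [∫_{0}^{1.5} e^(-2·u) du] / [∫_{0}^{∞} e^(-2·u) du].
With ∫ e^(-2·u) du = -e^(-2·u)/2 + C, the region integral is 1/2 - e^(-3)/2 and the full one is 1/2.
Evaluating gives P = 0.9502.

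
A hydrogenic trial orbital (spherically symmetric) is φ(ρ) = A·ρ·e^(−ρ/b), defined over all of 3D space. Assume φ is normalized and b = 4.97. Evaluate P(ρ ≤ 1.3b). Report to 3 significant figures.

P ≈ 0.123

With dV = 4πρ²dρ, the probability is ∫|φ|² dV over ρ ≤ 1.3b.
The full normalization integral is A²·[3·π·b^5] = 1, fixing A².
In terms of u = ρ/b (A², 4π and the length scale all cancel between numerator and denominator), P = [∫_{0}^{1.3} u^4·e^(-2·u) du] / [∫_{0}^{∞} u^4·e^(-2·u) du].
An antiderivative of u^4·e^(-2·u) is -(u^4/2 + u^3 + 3·u^2/2 + 3·u/2 + 3/4)·e^(-2·u); evaluating from 0 to 1.3 gives ≈ 0.091932, while the full integral is 3/4.
The region integral divided by the full integral gives P = 0.1226.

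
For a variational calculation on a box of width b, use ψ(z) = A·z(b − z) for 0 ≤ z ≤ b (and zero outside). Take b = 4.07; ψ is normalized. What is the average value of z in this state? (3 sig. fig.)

The expectation value is the |ψ|²-weighted average of z: ∫ z|ψ|² dz.
Expanding the polynomial and integrating term by term, since the A² factors cancel between numerator and denominator, ⟨z⟩ = b/2.
With b = 4.07, ⟨z⟩ = 2.035.

⟨z⟩ ≈ 2.04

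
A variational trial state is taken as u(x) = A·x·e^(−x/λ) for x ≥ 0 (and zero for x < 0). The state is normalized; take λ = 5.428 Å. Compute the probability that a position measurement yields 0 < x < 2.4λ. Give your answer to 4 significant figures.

P = ∫_{0}^{2.4λ} |u(x)|² dx.
The normalization integral ∫|u|²dx over the whole domain equals λ^3/4·A², and A² cancels in the ratio.
In terms of t = x/λ (A² and the length scale cancel between numerator and denominator), P = [∫_{0}^{2.4} t^2·e^(-2·t) dt] / [∫_{0}^{∞} t^2·e^(-2·t) dt].
Using ∫ t^2·e^(-2·t) dt = -(2·t^2 + 2·t + 1)·e^(-2·t)/4, the numerator is 1/4 - 433·e^(-24/5)/100 and the denominator is 1/4.
The result is P = 0.85746.

P ≈ 0.8575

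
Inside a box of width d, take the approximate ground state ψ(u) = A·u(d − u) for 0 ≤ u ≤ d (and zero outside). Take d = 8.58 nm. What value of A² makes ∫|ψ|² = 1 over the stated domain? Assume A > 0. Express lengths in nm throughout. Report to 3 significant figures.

The normalization condition is ∫|ψ|² du = 1 from 0 to d.
Expanding the polynomial and integrating term by term, ∫|ψ|² du = A²·(d^5/30).
Hence A² = 1/[d^5/30].
Plugging in d = 8.58 yields A = 0.02540.

A^2 ≈ 0.000645 nm^(-5)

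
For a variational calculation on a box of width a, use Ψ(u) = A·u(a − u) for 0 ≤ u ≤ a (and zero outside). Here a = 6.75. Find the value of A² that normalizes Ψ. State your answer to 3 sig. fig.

Normalization requires ∫|Ψ|² du = 1, integrated from 0 to a.
Expanding the polynomial and integrating term by term, ∫|Ψ|² du = A²·(a^5/30).
Hence A² = 1/[a^5/30].
With a = 6.75: A² = 0.002141 and A = 0.04627.

A^2 ≈ 0.00214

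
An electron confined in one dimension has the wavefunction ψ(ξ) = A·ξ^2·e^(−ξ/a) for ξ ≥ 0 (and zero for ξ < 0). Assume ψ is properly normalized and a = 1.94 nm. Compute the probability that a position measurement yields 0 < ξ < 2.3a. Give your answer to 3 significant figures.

P ≈ 0.487

The probability is P = ∫ |ψ|² dξ over [0, 2.3a].
With A² fixed by ∫|ψ|² = 1, i.e. A² = (3·a^5/4)^(−1), substitute and integrate.
Let u = ξ/a; then A² and the length scale cancel, so P = ∫_{0}^{2.3} u^4·e^(-2·u) du ÷ ∫_{0}^{∞} u^4·e^(-2·u) du.
Using ∫ u^4·e^(-2·u) du = -(u^4/2 + u^3 + 3·u^2/2 + 3·u/2 + 3/4)·e^(-2·u), the numerator is ≈ 0.36507 and the denominator is 3/4.
Taking the ratio, P = 0.4868.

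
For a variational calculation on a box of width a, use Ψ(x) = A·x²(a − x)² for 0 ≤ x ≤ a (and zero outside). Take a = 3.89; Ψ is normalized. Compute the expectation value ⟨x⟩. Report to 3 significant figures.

By definition ⟨x⟩ = ∫ x |Ψ(x)|² dx.
Expanding the polynomial and integrating term by term, the ratio of the moment integral to the normalization integral gives ⟨x⟩ = a/2.
Putting a = 3.89 gives 1.945.

⟨x⟩ ≈ 1.95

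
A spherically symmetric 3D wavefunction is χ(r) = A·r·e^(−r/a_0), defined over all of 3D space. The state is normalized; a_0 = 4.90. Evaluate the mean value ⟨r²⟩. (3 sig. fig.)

⟨r^2⟩ ≈ 180

⟨r²⟩ = ∫ r^2 |χ|² 4πr² dr over the full domain.
Using ∫₀^∞ rⁿ e^(−αr) dr = n!/αⁿ⁺¹, the ratio of the moment integral to the normalization integral gives ⟨r²⟩ = 15·a_0^2/2.
With a_0 = 4.90, ⟨r^2⟩ = 180.1.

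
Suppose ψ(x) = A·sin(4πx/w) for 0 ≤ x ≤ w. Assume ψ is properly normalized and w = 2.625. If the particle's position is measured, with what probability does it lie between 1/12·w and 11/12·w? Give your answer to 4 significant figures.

The probability is P = ∫ |ψ|² dx over [1/12·w, 11/12·w].
The normalization integral ∫|ψ|²dx over the whole domain equals w/2·A², and A² cancels in the ratio.
Substituting u = x/w, A² and the length scale cancel in the ratio: P = ∫_{1/12}^{11/12} sin(4·π·u)^2 du / ∫_{0}^{1} sin(4·π·u)^2 du.
An antiderivative of sin(4·π·u)^2 is u/2 - sin(4·π·u)·cos(4·π·u)/(8·π); evaluating from 1/12 to 11/12 gives √(3)/(16·π) + 5/12, while the full integral is 1/2.
Evaluating gives P = √(3)/(8·π) + 5/6.

P ≈ 0.9022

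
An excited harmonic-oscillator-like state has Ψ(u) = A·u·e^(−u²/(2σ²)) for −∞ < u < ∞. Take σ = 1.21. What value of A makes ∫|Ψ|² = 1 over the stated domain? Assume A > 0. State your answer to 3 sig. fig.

A ≈ 0.798

Normalization requires ∫|Ψ|² du = 1, integrated from −∞ to ∞.
∫|Ψ|² du = A²·(√(π)·σ^3/2).
Hence A² = 1/[√(π)·σ^3/2].
With σ = 1.21: A² = 0.6369 and A = 0.7981.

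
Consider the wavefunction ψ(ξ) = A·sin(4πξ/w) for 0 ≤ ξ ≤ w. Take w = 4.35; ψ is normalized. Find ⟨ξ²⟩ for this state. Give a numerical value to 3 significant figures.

⟨ξ²⟩ = ∫ ξ^2 |ψ|² dξ over the full domain.
With ∫₀^w sin²(nπξ/w) dξ = w/2, the ratio of the moment integral to the normalization integral gives ⟨ξ²⟩ = -w^2/(32·π^2) + w^2/3.
Putting w = 4.35 gives 6.248.

⟨ξ^2⟩ ≈ 6.25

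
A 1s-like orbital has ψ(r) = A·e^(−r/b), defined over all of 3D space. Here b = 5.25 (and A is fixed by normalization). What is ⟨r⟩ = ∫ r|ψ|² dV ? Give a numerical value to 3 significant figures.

⟨r⟩ ≈ 7.88

By definition ⟨r⟩ = ∫ r |ψ(r)|² 4πr² dr.
With ∫₀^∞ r^3 e^(−αr) dr = 3!/α^4, since the A² factors cancel between numerator and denominator, ⟨r⟩ = 3·b/2.
Putting b = 5.25 gives 7.875.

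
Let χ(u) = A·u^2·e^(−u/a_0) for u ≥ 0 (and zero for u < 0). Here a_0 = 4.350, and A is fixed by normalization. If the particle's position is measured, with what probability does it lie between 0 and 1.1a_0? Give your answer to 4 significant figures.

P = ∫_{0}^{1.1a_0} |χ(u)|² du.
Since A² = 1/(3·a_0^5/4), this is the region integral divided by the full normalization integral.
Substituting t = u/a_0, A² and the length scale cancel in the ratio: P = ∫_{0}^{1.1} t^4·e^(-2·t) dt / ∫_{0}^{∞} t^4·e^(-2·t) dt.
An antiderivative of t^4·e^(-2·t) is -(t^4/2 + t^3 + 3·t^2/2 + 3·t/2 + 3/4)·e^(-2·t); evaluating from 0 to 1.1 gives ≈ 0.0543722, while the full integral is 3/4.
This works out to P = 0.072496.

P ≈ 0.07250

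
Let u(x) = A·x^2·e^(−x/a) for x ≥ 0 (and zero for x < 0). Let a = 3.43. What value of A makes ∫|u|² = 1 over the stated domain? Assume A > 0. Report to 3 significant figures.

A ≈ 0.0530

Require ∫ |u|² dx = 1 over the whole domain.
With ∫₀^∞ x^4 e^(−αx) dx = 4!/α^5, carrying out the integral gives A² · 3·a^5/4.
Setting this equal to 1 gives A² = 1/(3·a^5/4).
With a = 3.43: A² = 0.002808 and A = 0.05299.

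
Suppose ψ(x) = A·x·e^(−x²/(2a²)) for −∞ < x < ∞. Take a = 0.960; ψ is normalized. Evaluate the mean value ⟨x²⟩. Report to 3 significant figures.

⟨x^2⟩ ≈ 1.38

⟨x²⟩ = ∫ x^2 |ψ|² dx over the full domain.
Evaluating both integrals, ⟨x²⟩ = 3·a^2/2.
With a = 0.960, ⟨x^2⟩ = 1.382.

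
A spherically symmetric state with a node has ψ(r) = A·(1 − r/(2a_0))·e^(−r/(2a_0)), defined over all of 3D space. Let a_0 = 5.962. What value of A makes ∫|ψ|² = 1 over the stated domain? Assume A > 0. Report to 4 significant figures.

The normalization condition is ∫|ψ|² 4πr² dr = 1 from 0 to ∞.
(Spherical symmetry: dV = 4πr² dr.)
With ψ = A·(1 − r/(2a_0))·e^(−r/(2a_0)), the integral evaluates to A²·[8·π·a_0^3].
Plugging in a_0 = 5.962 yields A = 0.013702.

A ≈ 0.01370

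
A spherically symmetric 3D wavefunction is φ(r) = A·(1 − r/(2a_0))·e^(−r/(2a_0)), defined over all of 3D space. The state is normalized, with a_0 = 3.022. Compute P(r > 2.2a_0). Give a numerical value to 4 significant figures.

P = ∫ |φ|² 4πr² dr over r > 2.2a_0.
The full normalization integral is A²·[8·π·a_0^3] = 1, fixing A².
In terms of u = r/a_0 (A², 4π and the length scale all cancel between numerator and denominator), P = [∫_{2.2}^{∞} u^2·(1 - u/2)^2·e^(-u) du] / [∫_{0}^{∞} u^2·(1 - u/2)^2·e^(-u) du].
Using ∫ u^2·(1 - u/2)^2·e^(-u) du = -(u^4/4 + u^2 + 2·u + 2)·e^(-u), the numerator is ≈ 1.89434 and the denominator is 2.
This evaluates to P = 0.94717.

P ≈ 0.9472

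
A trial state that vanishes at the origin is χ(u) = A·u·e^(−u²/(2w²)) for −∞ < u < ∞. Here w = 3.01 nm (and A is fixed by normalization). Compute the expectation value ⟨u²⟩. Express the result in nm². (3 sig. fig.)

⟨u^2⟩ ≈ 13.6 nm^2

By definition ⟨u²⟩ = ∫ u^2 |χ(u)|² du.
The ratio of the moment integral to the normalization integral gives ⟨u²⟩ = 3·w^2/2.
With w = 3.01, ⟨u^2⟩ = 13.59.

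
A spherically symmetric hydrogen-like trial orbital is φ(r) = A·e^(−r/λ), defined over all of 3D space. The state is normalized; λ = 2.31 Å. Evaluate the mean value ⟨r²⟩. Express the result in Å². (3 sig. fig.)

⟨r^2⟩ ≈ 16.0 Å^2

The expectation value is the |φ|²-weighted average of r^2: ∫ r^2|φ|² 4πr² dr.
Using ∫₀^∞ rⁿ e^(−αr) dr = n!/αⁿ⁺¹, evaluating both integrals, ⟨r²⟩ = 3·λ^2.
Putting λ = 2.31 gives 16.01.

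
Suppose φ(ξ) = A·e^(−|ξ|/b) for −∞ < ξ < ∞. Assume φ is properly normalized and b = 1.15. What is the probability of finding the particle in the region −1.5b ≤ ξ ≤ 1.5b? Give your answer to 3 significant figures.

P = ∫_{−1.5b}^{1.5b} |φ(ξ)|² dξ.
Since A² = 1/(b), this is the region integral divided by the full normalization integral.
By symmetry take twice the ξ ≥ 0 contribution in numerator and denominator; the 2's cancel. In terms of u = ξ/b (A² and the length scale cancel between numerator and denominator), P = [∫_{0}^{1.5} e^(-2·u) du] / [∫_{0}^{∞} e^(-2·u) du].
An antiderivative of e^(-2·u) is -e^(-2·u)/2; evaluating from 0 to 1.5 gives 1/2 - e^(-3)/2, while the full integral is 1/2.
Evaluating gives P = 0.9502.

P ≈ 0.950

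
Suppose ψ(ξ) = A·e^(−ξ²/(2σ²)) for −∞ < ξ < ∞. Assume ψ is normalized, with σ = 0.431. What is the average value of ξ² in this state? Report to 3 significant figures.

⟨ξ^2⟩ ≈ 0.0929

⟨ξ²⟩ = ∫ ξ^2 |ψ|² dξ over the full domain.
Using the Gaussian integral ∫_{−∞}^{∞} e^(−αξ²) dξ = √(π/α), the ratio of the moment integral to the normalization integral gives ⟨ξ²⟩ = σ^2/2.
With σ = 0.431, ⟨ξ^2⟩ = 0.09288.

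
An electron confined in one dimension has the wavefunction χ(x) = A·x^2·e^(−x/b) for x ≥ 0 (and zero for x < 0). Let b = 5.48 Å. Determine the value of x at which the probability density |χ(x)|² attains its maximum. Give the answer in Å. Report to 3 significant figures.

Set d/dx [|χ(x)|²] = 0 and solve for x > 0.
This gives x = 2·b.
With b = 5.48, the most probable position is 10.96 Å.

x ≈ 11.0 Å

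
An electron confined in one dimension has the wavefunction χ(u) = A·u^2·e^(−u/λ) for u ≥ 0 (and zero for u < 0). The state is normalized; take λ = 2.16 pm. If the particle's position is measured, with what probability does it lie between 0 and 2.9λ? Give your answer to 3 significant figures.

The probability is P = ∫ |χ|² du over [0, 2.9λ].
With A² fixed by ∫|χ|² = 1, i.e. A² = (3·λ^5/4)^(−1), substitute and integrate.
In terms of t = u/λ (A² and the length scale cancel between numerator and denominator), P = [∫_{0}^{2.9} t^4·e^(-2·t) dt] / [∫_{0}^{∞} t^4·e^(-2·t) dt].
An antiderivative of t^4·e^(-2·t) is -(t^4/2 + t^3 + 3·t^2/2 + 3·t/2 + 3/4)·e^(-2·t); evaluating from 0 to 2.9 gives ≈ 0.51546, while the full integral is 3/4.
Evaluating gives P = 0.6873.

P ≈ 0.687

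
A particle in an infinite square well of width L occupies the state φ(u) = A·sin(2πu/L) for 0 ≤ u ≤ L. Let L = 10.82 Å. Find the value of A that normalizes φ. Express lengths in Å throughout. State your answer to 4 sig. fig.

A ≈ 0.4299 Å^(-1/2)

The normalization condition is ∫|φ|² du = 1 from 0 to L.
Using sin²θ = (1 − cos 2θ)/2, ∫|φ|² du = A²·(L/2).
So A² = (L/2)^(−1).
Substituting L = 10.82 gives A² = 0.18484, so A = 0.42993.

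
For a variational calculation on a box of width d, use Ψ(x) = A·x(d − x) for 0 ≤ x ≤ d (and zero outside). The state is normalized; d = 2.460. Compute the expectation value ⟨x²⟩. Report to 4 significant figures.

⟨x^2⟩ ≈ 1.729

⟨x²⟩ = ∫ x^2 |Ψ|² dx over the full domain.
Evaluating both integrals, ⟨x²⟩ = 2·d^2/7.
With d = 2.460, ⟨x^2⟩ = 1.7290.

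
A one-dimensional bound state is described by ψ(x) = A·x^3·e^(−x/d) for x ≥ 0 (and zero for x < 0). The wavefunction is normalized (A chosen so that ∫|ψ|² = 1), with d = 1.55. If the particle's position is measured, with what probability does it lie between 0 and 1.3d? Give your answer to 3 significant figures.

The probability is P = ∫ |ψ|² dx over [0, 1.3d].
The normalization integral ∫|ψ|²dx over the whole domain equals 45·d^7/8·A², and A² cancels in the ratio.
Let u = x/d; then A² and the length scale cancel, so P = ∫_{0}^{1.3} u^6·e^(-2·u) du ÷ ∫_{0}^{∞} u^6·e^(-2·u) du.
With ∫ u^6·e^(-2·u) du = -(4·u^6 + 12·u^5 + 30·u^4 + 60·u^3 + 90·u^2 + 90·u + 45)·e^(-2·u)/8 + C, the region integral is ≈ 0.096582 and the full one is 45/8.
This works out to P = 0.01717.

P ≈ 0.0172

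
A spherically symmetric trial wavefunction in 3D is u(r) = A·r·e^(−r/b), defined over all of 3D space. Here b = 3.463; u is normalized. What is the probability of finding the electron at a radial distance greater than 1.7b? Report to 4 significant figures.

P ≈ 0.7442

Integrate the radial probability density 4πr²|u|² over r > 1.7b.
The full normalization integral is A²·[3·π·b^5] = 1, fixing A².
Let t = r/b; then A², 4π and the length scale all cancel, so P = ∫_{1.7}^{∞} t^4·e^(-2·t) dt ÷ ∫_{0}^{∞} t^4·e^(-2·t) dt.
An antiderivative of t^4·e^(-2·t) is -(t^4/2 + t^3 + 3·t^2/2 + 3·t/2 + 3/4)·e^(-2·t); evaluating from 1.7 to ∞ gives ≈ 0.558136, while the full integral is 3/4.
This evaluates to P = 0.74418.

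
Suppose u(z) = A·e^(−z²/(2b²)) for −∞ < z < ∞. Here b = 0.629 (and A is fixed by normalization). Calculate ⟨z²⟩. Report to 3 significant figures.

By definition ⟨z²⟩ = ∫ z^2 |u(z)|² dz.
Since the A² factors cancel between numerator and denominator, ⟨z²⟩ = b^2/2.
With b = 0.629, ⟨z^2⟩ = 0.1978.

⟨z^2⟩ ≈ 0.198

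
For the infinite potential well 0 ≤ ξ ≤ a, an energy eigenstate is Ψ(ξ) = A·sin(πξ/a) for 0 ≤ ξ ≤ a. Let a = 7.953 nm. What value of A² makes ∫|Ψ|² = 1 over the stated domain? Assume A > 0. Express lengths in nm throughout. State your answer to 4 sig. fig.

A^2 ≈ 0.2515 nm^(-1)

We need A² ∫|f|² dξ = 1, taking the integral from 0 to a.
Using sin²θ = (1 − cos 2θ)/2, with Ψ = A·sin(πξ/a), the integral evaluates to A²·[a/2].
So A² = (a/2)^(−1).
Substituting a = 7.953 gives A² = 0.25148, so A = 0.50148.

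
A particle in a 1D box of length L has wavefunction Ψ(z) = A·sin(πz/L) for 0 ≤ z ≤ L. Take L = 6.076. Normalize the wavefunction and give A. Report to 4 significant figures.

A ≈ 0.5737

The normalization condition is ∫|Ψ|² dz = 1 from 0 to L.
The integral (without the A² prefactor) comes out to L/2.
Setting this equal to 1 gives A² = 1/(L/2).
Plugging in L = 6.076 yields A = 0.57373.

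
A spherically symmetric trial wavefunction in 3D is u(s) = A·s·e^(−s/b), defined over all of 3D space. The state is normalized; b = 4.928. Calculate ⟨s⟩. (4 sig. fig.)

The expectation value is the |u|²-weighted average of s: ∫ s|u|² 4πs² ds.
With ∫₀^∞ s^5 e^(−αs) ds = 5!/α^6, the ratio of the moment integral to the normalization integral gives ⟨s⟩ = 5·b/2.
With b = 4.928, ⟨s⟩ = 12.320.

⟨s⟩ ≈ 12.32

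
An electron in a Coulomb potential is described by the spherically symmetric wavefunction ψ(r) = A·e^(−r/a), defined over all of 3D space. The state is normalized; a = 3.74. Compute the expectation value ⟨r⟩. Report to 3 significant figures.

The expectation value is the |ψ|²-weighted average of r: ∫ r|ψ|² 4πr² dr.
The ratio of the moment integral to the normalization integral gives ⟨r⟩ = 3·a/2.
Putting a = 3.74 gives 5.610.

⟨r⟩ ≈ 5.61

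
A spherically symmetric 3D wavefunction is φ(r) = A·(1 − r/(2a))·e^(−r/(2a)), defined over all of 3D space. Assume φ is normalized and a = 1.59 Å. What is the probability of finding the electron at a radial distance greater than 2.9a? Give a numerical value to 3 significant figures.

P ≈ 0.932

Integrate the radial probability density 4πr²|φ|² over r > 2.9a.
The full normalization integral is A²·[8·π·a^3] = 1, fixing A².
In terms of u = r/a (A², 4π and the length scale all cancel between numerator and denominator), P = [∫_{2.9}^{∞} u^2·(1 - u/2)^2·e^(-u) du] / [∫_{0}^{∞} u^2·(1 - u/2)^2·e^(-u) du].
Using ∫ u^2·(1 - u/2)^2·e^(-u) du = -(u^4/4 + u^2 + 2·u + 2)·e^(-u), the numerator is ≈ 1.8648 and the denominator is 2.
Taking the ratio yields P = 0.9324.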